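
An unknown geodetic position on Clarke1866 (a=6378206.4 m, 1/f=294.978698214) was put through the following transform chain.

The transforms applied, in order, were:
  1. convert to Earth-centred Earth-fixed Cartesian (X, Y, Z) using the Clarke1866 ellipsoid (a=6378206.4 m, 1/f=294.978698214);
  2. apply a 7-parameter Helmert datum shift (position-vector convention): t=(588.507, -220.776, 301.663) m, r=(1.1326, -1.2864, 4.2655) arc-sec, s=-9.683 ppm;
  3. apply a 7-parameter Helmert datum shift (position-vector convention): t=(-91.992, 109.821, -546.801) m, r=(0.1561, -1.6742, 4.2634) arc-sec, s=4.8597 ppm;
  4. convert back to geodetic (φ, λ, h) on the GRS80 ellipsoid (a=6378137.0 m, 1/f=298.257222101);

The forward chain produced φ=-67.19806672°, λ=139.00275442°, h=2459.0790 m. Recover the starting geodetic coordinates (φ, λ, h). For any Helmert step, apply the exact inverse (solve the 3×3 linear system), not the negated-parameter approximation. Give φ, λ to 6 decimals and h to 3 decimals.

φ=-67.194660°, λ=139.007888°, h=2569.817 m

start: φ=-67.198067°, λ=139.002754°, h=2459.079 m
→ ECEF (a=6378137.000, f=1/298.257222101): X=-1871637.2704, Y=1626831.4957, Z=-5859275.9573
→ Helmert⁻¹: X=-1871550.1126, Y=1626748.0196, Z=-5858686.7250
→ Helmert⁻¹: X=-1872159.6427, Y=1626991.0934, Z=-5859042.3789
→ geod (Bowring, a=6378206.400): φ=-67.19466000°, λ=139.00788800°, h=2569.8170 m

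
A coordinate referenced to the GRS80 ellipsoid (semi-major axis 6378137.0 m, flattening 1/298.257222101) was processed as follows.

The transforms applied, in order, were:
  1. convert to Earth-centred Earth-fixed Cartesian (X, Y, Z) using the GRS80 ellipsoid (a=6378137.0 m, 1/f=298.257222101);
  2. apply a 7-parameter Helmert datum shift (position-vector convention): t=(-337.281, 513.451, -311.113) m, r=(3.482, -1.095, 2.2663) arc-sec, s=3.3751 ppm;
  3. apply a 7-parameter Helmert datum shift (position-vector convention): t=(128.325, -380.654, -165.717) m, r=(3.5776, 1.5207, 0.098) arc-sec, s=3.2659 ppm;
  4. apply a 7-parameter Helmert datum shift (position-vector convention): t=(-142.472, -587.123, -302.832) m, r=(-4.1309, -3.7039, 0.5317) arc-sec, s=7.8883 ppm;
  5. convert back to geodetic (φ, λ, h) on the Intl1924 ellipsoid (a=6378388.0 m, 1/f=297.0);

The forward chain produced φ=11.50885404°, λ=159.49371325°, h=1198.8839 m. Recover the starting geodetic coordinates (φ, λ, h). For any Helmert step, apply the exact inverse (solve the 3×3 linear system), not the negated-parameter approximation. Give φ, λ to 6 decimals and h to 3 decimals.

start: φ=11.508854°, λ=159.493713°, h=1198.884 m
→ ECEF (a=6378388.000, f=1/297.0): X=-5855979.1081, Y=2190193.2679, Z=1264464.9286
→ Helmert⁻¹: X=-5855762.0827, Y=2190752.8718, Z=1264906.8104
→ Helmert⁻¹: X=-5855879.5682, Y=2191151.0928, Z=1264987.2182
→ Helmert⁻¹: X=-5855491.7370, Y=2190715.9440, Z=1265288.1638
→ geod (Bowring, a=6378137.000): φ=11.51631600°, λ=159.48766200°, h=1342.7050 m

φ=11.516316°, λ=159.487662°, h=1342.705 m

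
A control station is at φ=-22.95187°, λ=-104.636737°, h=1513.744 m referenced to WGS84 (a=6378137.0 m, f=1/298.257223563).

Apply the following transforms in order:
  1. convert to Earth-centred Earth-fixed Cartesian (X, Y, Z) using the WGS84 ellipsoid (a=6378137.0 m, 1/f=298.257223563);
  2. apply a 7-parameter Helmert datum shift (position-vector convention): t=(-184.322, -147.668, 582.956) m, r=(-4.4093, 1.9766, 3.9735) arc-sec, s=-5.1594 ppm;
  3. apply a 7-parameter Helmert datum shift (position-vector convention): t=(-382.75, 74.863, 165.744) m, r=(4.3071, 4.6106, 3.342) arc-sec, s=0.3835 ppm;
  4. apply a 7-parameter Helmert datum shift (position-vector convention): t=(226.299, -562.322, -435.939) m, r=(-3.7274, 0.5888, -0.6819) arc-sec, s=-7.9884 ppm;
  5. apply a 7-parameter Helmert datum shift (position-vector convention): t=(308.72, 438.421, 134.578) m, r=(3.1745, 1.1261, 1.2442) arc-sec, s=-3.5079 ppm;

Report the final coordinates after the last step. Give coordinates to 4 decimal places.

start: φ=-22.951870°, λ=-104.636737°, h=1513.744 m
→ ECEF (a=6378137.000, f=1/298.257223563): X=-1485205.1987, Y=-5686839.9351, Z=-2472402.3757
→ Helmert 7p (PV): X=-1485295.9992, Y=-5687039.7254, Z=-2471670.8648
→ Helmert 7p (PV): X=-1485642.4235, Y=-5686939.4968, Z=-2471591.6216
→ Helmert 7p (PV): X=-1485430.1125, Y=-5687496.1415, Z=-2471900.8082
→ Helmert 7p (PV): X=-1485095.3699, Y=-5687008.6861, Z=-2471836.9819

X=-1485095.3699 m, Y=-5687008.6861 m, Z=-2471836.9819 m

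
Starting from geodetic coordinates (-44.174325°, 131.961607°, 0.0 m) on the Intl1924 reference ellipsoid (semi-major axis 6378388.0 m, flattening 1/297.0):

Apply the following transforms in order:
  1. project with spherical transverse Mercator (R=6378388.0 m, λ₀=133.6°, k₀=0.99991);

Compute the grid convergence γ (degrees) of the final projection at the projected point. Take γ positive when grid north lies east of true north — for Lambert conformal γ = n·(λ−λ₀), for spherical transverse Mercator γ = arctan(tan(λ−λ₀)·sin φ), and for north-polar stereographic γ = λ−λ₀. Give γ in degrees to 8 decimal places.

1.14186406

start: φ=-44.174325°, λ=131.961607°, h=0.000 m
→ into tm (λ₀=133.6°): φ=-44.17432500°, λ−λ₀=-1.63839300°
convergence γ = 1.14186406°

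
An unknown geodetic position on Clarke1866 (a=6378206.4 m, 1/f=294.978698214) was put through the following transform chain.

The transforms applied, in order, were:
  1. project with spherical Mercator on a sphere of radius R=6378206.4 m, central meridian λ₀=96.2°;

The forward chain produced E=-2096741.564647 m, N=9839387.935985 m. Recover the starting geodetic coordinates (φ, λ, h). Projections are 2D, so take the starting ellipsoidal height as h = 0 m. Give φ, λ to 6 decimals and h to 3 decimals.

φ=65.862376°, λ=77.364855°, h=0.000 m

start: E=-2096741.5646, N=9839387.9360 m
→ merc⁻¹: φ=65.86237600°, λ=77.36485500°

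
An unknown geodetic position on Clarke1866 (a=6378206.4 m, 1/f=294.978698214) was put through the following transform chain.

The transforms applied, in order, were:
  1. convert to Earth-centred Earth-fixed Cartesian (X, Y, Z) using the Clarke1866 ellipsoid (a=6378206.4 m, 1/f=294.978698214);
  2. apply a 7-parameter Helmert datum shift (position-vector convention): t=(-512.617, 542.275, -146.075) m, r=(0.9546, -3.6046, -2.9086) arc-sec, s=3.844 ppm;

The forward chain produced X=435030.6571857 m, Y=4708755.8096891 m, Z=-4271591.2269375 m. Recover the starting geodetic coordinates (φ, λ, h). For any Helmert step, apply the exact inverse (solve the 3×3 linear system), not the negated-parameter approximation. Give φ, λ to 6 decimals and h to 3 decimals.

start: X=435030.6572, Y=4708755.8097, Z=-4271591.2269 m
→ Helmert⁻¹: X=435400.5623, Y=4708181.8077, Z=-4271458.1311
→ geod (Bowring, a=6378206.400): φ=-42.28776900°, λ=84.71646100°, h=3499.7760 m

φ=-42.287769°, λ=84.716461°, h=3499.776 m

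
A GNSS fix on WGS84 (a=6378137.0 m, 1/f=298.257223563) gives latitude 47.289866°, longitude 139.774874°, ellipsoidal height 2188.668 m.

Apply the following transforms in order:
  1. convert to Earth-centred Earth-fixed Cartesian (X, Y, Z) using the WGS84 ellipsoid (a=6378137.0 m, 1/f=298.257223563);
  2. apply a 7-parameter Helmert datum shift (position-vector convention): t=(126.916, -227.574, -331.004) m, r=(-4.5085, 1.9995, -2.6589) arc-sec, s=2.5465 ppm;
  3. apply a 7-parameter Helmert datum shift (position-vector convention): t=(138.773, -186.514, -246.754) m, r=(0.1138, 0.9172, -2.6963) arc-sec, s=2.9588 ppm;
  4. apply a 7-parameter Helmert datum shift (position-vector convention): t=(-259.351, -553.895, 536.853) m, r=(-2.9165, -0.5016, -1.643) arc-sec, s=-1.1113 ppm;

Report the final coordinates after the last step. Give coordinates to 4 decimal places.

start: φ=47.289866°, λ=139.774874°, h=2188.668 m
→ ECEF (a=6378137.000, f=1/298.257223563): X=-3310247.2557, Y=2799865.0602, Z=4665291.0143
→ Helmert 7p (PV): X=-3310047.4521, Y=2799789.2610, Z=4664942.7805
→ Helmert 7p (PV): X=-3309861.1301, Y=2799651.7264, Z=4664726.0927
→ Helmert 7p (PV): X=-3310105.8461, Y=2799187.0420, Z=4665210.1269

X=-3310105.8461 m, Y=2799187.0420 m, Z=4665210.1269 m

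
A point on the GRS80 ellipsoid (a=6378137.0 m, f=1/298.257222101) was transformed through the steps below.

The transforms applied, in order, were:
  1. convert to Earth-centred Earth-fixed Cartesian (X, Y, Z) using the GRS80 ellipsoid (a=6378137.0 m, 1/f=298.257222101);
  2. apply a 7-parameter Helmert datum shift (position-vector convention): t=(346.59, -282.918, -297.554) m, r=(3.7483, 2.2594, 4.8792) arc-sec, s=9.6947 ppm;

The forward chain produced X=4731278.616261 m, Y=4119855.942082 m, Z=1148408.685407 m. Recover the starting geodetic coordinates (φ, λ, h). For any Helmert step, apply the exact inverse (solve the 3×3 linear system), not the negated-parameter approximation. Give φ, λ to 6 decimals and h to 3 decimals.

φ=10.444295°, λ=41.051265°, h=333.924 m

start: X=4731278.6163, Y=4119855.9421, Z=1148408.6854 m
→ Helmert⁻¹: X=4730971.0382, Y=4120007.8797, Z=1148672.0557
→ geod (Bowring, a=6378137.000): φ=10.44429500°, λ=41.05126500°, h=333.9240 m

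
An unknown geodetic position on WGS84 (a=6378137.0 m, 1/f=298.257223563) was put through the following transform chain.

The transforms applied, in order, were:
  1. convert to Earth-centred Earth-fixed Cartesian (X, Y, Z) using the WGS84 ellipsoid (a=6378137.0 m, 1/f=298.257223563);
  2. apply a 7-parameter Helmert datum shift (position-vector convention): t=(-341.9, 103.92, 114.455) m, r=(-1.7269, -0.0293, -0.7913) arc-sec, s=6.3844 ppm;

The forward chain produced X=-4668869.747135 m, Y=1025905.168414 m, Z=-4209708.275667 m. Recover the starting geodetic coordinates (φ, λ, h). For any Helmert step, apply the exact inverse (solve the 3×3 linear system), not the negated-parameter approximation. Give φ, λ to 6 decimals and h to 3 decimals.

start: X=-4668869.7471, Y=1025905.1684, Z=-4209708.2757 m
→ Helmert⁻¹: X=-4668502.5749, Y=1025812.0348, Z=-4209786.6021
→ geod (Bowring, a=6378137.000): φ=-41.56233200°, λ=167.60731500°, h=651.0510 m

φ=-41.562332°, λ=167.607315°, h=651.051 m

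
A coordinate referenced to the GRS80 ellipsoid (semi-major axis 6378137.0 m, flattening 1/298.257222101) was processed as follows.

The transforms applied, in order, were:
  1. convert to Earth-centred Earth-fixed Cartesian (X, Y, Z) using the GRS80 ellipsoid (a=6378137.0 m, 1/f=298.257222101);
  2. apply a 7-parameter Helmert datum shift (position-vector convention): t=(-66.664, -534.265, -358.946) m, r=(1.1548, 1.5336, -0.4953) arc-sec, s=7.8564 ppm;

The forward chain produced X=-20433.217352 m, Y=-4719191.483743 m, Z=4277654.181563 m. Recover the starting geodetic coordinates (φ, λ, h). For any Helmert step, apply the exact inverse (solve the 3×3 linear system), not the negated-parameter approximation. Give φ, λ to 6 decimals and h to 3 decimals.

φ=42.387571°, λ=-90.247547°, h=752.150 m

start: X=-20433.2174, Y=-4719191.4837, Z=4277654.1816 m
→ Helmert⁻¹: X=-20386.8701, Y=-4718596.2454, Z=4278005.7841
→ geod (Bowring, a=6378137.000): φ=42.38757100°, λ=-90.24754700°, h=752.1500 m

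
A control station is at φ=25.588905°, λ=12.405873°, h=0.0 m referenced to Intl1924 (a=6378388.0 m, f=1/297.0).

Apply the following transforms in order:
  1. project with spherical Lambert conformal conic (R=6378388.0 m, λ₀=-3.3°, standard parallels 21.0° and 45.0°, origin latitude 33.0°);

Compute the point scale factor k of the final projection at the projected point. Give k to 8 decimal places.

start: φ=25.588905°, λ=12.405873°, h=0.000 m
→ into lcc (λ₀=-3.3°): φ=25.58890500°, λ−λ₀=15.70587300°
scale k = 0.98672956

0.98672956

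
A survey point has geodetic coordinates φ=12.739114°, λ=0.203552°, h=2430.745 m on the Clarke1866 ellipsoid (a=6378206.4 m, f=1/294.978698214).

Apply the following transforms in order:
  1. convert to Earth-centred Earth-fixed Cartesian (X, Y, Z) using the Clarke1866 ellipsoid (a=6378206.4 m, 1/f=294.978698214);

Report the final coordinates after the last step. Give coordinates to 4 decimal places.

X=6224557.6419 m, Y=22113.7839 m, Z=1397717.8393 m

start: φ=12.739114°, λ=0.203552°, h=2430.745 m
→ ECEF (a=6378206.400, f=1/294.978698214): X=6224557.6419, Y=22113.7839, Z=1397717.8393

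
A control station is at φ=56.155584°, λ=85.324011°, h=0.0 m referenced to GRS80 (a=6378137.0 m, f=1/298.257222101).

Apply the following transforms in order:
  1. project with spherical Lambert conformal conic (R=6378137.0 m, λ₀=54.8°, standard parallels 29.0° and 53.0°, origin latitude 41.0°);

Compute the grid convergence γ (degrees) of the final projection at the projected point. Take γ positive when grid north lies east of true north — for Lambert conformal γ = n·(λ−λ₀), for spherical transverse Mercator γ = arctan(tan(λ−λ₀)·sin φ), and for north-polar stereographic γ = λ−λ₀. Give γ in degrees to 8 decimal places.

20.17583854

start: φ=56.155584°, λ=85.324011°, h=0.000 m
→ into lcc (λ₀=54.8°): φ=56.15558400°, λ−λ₀=30.52401100°
convergence γ = 20.17583854°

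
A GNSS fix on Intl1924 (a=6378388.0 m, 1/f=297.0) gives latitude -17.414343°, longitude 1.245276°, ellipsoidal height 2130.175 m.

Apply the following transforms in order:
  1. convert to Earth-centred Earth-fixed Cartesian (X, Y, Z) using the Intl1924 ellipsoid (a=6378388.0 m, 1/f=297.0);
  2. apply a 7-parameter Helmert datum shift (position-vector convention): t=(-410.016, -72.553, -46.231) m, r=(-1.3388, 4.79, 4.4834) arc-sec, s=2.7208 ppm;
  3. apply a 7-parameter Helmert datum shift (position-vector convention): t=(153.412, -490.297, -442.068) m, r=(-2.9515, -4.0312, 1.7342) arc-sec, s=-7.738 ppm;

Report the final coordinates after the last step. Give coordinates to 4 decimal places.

X=6088166.6579 m, Y=131929.0907 m, Z=-1897801.3123 m

start: φ=-17.414343°, λ=1.245276°, h=2130.175 m
→ ECEF (a=6378388.000, f=1/297.0): X=6088464.7718, Y=132348.5458, Z=-1897297.3725
→ Helmert 7p (PV): X=6088024.3843, Y=132396.3782, Z=-1897491.0149
→ Helmert 7p (PV): X=6088166.6579, Y=131929.0907, Z=-1897801.3123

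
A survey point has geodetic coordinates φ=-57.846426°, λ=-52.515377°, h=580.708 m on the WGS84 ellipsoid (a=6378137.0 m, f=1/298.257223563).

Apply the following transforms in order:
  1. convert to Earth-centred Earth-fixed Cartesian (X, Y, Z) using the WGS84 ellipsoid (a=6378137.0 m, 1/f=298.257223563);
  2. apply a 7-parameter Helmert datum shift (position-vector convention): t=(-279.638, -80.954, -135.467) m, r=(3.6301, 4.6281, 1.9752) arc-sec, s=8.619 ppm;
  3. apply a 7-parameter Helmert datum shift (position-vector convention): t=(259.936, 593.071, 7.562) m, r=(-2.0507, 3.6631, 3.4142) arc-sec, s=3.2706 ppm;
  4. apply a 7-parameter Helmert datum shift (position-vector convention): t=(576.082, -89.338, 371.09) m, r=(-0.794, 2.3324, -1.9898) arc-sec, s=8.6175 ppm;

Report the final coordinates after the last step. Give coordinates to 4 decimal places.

X=2071175.2000 m, Y=-2699808.7601 m, Z=-5377129.9521 m

start: φ=-57.846426°, λ=-52.515377°, h=580.708 m
→ ECEF (a=6378137.000, f=1/298.257223563): X=2070808.8044, Y=-2700230.7675, Z=-5377145.9306
→ Helmert 7p (PV): X=2070452.2208, Y=-2700220.5301, Z=-5377421.7300
→ Helmert 7p (PV): X=2070668.1249, Y=-2699655.4821, Z=-5377441.6793
→ Helmert 7p (PV): X=2071175.2000, Y=-2699808.7601, Z=-5377129.9521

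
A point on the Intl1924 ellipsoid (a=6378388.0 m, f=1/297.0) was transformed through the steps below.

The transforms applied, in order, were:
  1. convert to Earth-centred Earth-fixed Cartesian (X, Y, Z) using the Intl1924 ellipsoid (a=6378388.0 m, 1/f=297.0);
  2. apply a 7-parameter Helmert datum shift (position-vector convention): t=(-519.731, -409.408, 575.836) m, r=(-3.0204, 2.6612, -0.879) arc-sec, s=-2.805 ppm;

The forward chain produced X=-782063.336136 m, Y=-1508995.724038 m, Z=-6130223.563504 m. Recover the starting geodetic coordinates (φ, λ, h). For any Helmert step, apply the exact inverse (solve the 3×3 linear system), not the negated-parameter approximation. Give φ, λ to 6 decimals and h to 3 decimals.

start: X=-782063.3361, Y=-1508995.7240, Z=-6130223.5635 m
→ Helmert⁻¹: X=-781460.2695, Y=-1508504.1019, Z=-6130848.7682
→ geod (Bowring, a=6378388.000): φ=-74.61069400°, λ=-117.38580800°, h=3447.9840 m

φ=-74.610694°, λ=-117.385808°, h=3447.984 m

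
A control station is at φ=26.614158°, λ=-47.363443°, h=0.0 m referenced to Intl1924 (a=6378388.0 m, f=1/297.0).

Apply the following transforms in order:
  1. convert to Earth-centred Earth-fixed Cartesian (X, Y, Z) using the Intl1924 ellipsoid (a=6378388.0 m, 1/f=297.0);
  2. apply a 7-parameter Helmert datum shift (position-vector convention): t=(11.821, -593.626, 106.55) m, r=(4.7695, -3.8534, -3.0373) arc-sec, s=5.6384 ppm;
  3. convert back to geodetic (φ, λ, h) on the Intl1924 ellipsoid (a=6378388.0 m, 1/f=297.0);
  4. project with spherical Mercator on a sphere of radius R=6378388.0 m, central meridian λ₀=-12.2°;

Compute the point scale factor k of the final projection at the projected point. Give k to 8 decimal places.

start: φ=26.614158°, λ=-47.363443°, h=0.000 m
→ ECEF (a=6378388.000, f=1/297.0): X=3865209.3546, Y=-4198004.5950, Z=2840097.6106
→ Helmert 7p (PV): X=3865128.0938, Y=-4198744.4800, Z=2840195.3119
→ geod (Bowring, a=6378388.000): φ=26.61296815°, λ=-47.36907468°, h=481.2192 m
→ into merc (λ₀=-12.2°): φ=26.61296815°, λ−λ₀=-35.16907468°
scale k = 1.11850209

1.11850209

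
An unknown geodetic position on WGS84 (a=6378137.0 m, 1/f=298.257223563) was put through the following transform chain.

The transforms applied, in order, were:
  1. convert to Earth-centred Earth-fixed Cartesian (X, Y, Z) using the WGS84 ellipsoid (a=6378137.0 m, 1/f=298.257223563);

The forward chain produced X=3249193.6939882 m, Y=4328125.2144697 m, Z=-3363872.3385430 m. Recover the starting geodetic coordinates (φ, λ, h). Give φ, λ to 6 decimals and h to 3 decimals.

φ=-32.036070°, λ=53.103849°, h=93.571 m

start: X=3249193.6940, Y=4328125.2145, Z=-3363872.3385 m
→ geod (Bowring, a=6378137.000): φ=-32.03607000°, λ=53.10384900°, h=93.5710 m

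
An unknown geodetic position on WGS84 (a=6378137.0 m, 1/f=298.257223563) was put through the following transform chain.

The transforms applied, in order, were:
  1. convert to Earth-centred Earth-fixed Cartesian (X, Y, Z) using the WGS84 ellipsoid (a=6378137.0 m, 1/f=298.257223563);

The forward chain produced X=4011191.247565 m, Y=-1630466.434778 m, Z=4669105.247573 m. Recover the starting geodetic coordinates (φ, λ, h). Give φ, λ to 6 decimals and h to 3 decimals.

start: X=4011191.2476, Y=-1630466.4348, Z=4669105.2476 m
→ geod (Bowring, a=6378137.000): φ=47.35042600°, λ=-22.12072700°, h=1166.8410 m

φ=47.350426°, λ=-22.120727°, h=1166.841 m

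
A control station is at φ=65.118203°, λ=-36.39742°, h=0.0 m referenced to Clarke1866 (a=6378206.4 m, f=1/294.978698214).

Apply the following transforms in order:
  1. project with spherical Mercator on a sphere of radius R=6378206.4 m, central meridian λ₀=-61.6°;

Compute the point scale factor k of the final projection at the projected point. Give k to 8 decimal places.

start: φ=65.118203°, λ=-36.397420°, h=0.000 m
→ into merc (λ₀=-61.6°): φ=65.11820300°, λ−λ₀=25.20258000°
scale k = 2.37672169

2.37672169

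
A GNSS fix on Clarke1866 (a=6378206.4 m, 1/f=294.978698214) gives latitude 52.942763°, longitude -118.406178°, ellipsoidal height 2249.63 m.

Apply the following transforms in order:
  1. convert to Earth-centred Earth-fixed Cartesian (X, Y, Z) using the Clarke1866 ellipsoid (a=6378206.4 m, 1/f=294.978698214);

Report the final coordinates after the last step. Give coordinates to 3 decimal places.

X=-1833066.314 m, Y=-3389311.673 m, Z=5068299.480 m

start: φ=52.942763°, λ=-118.406178°, h=2249.630 m
→ ECEF (a=6378206.400, f=1/294.978698214): X=-1833066.3135, Y=-3389311.6735, Z=5068299.4801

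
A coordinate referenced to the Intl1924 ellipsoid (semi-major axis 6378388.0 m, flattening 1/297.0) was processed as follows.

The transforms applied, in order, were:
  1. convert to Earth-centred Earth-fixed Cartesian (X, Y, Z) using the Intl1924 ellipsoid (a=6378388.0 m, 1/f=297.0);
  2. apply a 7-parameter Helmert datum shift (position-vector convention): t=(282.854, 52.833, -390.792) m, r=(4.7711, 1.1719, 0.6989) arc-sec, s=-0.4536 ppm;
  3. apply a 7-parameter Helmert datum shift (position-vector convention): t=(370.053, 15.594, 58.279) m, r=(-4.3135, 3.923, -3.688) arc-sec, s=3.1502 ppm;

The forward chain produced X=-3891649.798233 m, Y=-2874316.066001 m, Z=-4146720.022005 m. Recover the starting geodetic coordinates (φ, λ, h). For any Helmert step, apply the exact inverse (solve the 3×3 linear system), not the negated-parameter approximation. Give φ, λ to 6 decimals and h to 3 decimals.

φ=-40.786578°, λ=-143.553266°, h=2891.656 m

start: X=-3891649.7982, Y=-2874316.0660, Z=-4146720.0220 m
→ Helmert⁻¹: X=-3891877.3274, Y=-2874305.4700, Z=-4146899.3672
→ Helmert⁻¹: X=-3892148.1282, Y=-2874442.3305, Z=-4146466.0808
→ geod (Bowring, a=6378388.000): φ=-40.78657800°, λ=-143.55326600°, h=2891.6560 m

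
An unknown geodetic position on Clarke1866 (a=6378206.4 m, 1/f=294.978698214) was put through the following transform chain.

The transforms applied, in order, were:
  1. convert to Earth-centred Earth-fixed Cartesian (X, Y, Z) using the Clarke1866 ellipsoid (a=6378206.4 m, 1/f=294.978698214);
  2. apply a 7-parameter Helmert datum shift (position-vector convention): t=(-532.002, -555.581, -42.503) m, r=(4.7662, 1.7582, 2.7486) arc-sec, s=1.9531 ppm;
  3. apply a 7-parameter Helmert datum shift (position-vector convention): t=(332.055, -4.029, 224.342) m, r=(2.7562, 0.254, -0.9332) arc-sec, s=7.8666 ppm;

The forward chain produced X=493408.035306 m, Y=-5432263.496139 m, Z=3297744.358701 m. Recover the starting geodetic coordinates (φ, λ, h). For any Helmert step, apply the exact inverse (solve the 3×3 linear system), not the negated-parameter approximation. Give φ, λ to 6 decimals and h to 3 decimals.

start: X=493408.0353, Y=-5432263.4961, Z=3297744.3587 m
→ Helmert⁻¹: X=493092.6175, Y=-5432170.4396, Z=3297567.2709
→ Helmert⁻¹: X=493523.1671, Y=-5431534.6253, Z=3297733.0476
→ geod (Bowring, a=6378206.400): φ=31.33200100°, λ=-84.80821500°, h=1000.1450 m

φ=31.332001°, λ=-84.808215°, h=1000.145 m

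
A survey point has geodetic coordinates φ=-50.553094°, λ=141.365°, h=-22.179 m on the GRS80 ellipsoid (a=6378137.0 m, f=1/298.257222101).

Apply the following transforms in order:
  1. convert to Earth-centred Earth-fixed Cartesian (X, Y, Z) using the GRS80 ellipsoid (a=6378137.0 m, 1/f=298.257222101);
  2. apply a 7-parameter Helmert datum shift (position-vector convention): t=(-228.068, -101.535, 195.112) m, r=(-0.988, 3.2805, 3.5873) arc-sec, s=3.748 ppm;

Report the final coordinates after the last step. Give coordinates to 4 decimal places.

X=-3172201.5991 m, Y=2535049.4586 m, Z=-4901875.0445 m

start: φ=-50.553094°, λ=141.365000°, h=-22.179 m
→ ECEF (a=6378137.000, f=1/298.257222101): X=-3171839.5863, Y=2535220.1364, Z=-4902090.0860
→ Helmert 7p (PV): X=-3172201.5991, Y=2535049.4586, Z=-4901875.0445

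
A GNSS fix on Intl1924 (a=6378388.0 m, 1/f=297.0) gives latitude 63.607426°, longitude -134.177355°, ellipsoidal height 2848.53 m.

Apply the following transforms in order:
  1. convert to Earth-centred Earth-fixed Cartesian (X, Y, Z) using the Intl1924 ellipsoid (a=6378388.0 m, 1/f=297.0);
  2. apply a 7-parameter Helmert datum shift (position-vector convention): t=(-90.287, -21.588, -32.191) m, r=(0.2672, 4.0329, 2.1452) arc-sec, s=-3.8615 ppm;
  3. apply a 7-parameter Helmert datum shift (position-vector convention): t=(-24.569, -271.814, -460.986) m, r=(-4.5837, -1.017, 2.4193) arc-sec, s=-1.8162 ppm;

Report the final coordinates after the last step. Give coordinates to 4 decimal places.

X=-1982087.8011 m, Y=-2040070.0789 m, Z=5692620.9748 m

start: φ=63.607426°, λ=-134.177355°, h=2848.530 m
→ ECEF (a=6378388.000, f=1/297.0): X=-1982112.5810, Y=-2039863.5349, Z=5693074.8048
→ Helmert 7p (PV): X=-1982062.6883, Y=-2039905.2352, Z=5693056.7417
→ Helmert 7p (PV): X=-1982087.8011, Y=-2040070.0789, Z=5692620.9748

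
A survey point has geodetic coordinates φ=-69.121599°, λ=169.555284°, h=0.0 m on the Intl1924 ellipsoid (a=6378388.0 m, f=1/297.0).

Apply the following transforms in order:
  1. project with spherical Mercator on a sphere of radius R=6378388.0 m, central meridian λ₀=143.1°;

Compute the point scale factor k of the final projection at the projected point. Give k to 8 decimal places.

2.80594791

start: φ=-69.121599°, λ=169.555284°, h=0.000 m
→ into merc (λ₀=143.1°): φ=-69.12159900°, λ−λ₀=26.45528400°
scale k = 2.80594791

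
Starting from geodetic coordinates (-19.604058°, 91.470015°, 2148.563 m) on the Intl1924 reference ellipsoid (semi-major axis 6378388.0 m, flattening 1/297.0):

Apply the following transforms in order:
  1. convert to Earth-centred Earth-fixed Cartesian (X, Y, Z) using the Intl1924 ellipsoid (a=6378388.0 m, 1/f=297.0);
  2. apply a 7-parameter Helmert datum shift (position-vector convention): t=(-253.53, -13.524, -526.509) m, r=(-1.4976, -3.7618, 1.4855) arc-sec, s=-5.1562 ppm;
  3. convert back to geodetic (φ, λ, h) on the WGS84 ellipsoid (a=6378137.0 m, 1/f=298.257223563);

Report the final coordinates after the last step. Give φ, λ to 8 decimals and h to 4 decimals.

start: φ=-19.604058°, λ=91.470015°, h=2148.563 m
→ ECEF (a=6378388.000, f=1/297.0): X=-154255.0763, Y=6010976.4064, Z=-2127204.5649
→ Helmert 7p (PV): X=-154512.3060, Y=6010915.3330, Z=-2127766.5618
→ geod (Bowring, a=6378137.000): φ=-19.60848337°, λ=91.47248022°, h=2526.5946 m

φ=-19.60848337°, λ=91.47248022°, h=2526.5946 m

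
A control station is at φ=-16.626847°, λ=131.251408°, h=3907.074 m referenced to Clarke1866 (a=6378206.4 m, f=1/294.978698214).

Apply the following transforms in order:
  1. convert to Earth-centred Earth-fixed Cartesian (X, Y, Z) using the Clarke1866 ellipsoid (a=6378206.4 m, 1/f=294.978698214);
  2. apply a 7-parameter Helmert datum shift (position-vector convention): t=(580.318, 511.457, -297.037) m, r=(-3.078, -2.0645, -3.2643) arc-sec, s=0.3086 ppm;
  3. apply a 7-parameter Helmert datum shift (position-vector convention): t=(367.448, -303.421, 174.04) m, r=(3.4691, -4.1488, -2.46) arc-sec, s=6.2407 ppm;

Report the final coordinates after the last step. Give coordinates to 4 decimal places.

X=-4032203.0252 m, Y=4599230.3668 m, Z=-1814558.2308 m

start: φ=-16.626847°, λ=131.251408°, h=3907.074 m
→ ECEF (a=6378206.400, f=1/294.978698214): X=-4033306.6766, Y=4598876.8354, Z=-1814310.5964
→ Helmert 7p (PV): X=-4032636.6631, Y=4599426.4677, Z=-1814717.1897
→ Helmert 7p (PV): X=-4032203.0252, Y=4599230.3668, Z=-1814558.2308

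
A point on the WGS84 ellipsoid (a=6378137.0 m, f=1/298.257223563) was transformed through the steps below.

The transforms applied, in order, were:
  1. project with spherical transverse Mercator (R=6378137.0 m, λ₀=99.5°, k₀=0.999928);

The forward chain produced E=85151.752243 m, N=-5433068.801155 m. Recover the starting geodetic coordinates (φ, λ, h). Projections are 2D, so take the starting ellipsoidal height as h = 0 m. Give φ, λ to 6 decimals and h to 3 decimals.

start: E=85151.7522, N=-5433068.8012 m
→ tm⁻¹: φ=-48.80376700°, λ=100.66147400°

φ=-48.803767°, λ=100.661474°, h=0.000 m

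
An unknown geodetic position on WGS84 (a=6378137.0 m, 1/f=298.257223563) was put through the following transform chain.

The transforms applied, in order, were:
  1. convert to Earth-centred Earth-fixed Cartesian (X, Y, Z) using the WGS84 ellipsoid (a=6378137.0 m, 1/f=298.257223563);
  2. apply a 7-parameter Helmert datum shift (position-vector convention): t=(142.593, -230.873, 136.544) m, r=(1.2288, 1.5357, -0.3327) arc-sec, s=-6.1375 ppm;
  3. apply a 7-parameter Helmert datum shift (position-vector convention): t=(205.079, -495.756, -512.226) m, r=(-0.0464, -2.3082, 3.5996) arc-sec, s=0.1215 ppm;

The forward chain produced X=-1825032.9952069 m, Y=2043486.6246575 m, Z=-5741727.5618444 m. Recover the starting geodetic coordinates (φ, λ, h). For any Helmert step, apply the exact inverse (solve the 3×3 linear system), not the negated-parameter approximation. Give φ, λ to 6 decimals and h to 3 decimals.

φ=-64.632271°, λ=131.763153°, h=1247.378 m

start: X=-1825032.9952, Y=2043486.6247, Z=-5741727.5618 m
→ Helmert⁻¹: X=-1825266.4283, Y=2044015.2772, Z=-5741193.7529
→ Helmert⁻¹: X=-1825380.7758, Y=2044221.5488, Z=-5741391.3032
→ geod (Bowring, a=6378137.000): φ=-64.63227100°, λ=131.76315300°, h=1247.3780 m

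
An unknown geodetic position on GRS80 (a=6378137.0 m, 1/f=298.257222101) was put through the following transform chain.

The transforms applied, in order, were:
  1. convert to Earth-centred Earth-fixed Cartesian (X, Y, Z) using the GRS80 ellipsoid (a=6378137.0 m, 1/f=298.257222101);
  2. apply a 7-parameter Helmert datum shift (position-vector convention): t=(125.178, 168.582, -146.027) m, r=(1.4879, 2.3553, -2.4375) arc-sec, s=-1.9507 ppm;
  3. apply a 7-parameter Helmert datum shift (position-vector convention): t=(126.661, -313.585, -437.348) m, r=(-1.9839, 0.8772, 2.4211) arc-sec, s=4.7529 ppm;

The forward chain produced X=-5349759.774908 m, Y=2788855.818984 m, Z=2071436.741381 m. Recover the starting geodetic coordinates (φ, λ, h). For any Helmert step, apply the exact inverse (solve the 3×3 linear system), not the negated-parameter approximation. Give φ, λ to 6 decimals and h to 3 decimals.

start: X=-5349759.7749, Y=2788855.8190, Z=2071436.7414 m
→ Helmert⁻¹: X=-5349837.0806, Y=2789199.0152, Z=2071868.3174
→ Helmert⁻¹: X=-5350029.3123, Y=2788987.5967, Z=2071937.1768
→ geod (Bowring, a=6378137.000): φ=19.07167500°, λ=152.46682300°, h=3328.8250 m

φ=19.071675°, λ=152.466823°, h=3328.825 m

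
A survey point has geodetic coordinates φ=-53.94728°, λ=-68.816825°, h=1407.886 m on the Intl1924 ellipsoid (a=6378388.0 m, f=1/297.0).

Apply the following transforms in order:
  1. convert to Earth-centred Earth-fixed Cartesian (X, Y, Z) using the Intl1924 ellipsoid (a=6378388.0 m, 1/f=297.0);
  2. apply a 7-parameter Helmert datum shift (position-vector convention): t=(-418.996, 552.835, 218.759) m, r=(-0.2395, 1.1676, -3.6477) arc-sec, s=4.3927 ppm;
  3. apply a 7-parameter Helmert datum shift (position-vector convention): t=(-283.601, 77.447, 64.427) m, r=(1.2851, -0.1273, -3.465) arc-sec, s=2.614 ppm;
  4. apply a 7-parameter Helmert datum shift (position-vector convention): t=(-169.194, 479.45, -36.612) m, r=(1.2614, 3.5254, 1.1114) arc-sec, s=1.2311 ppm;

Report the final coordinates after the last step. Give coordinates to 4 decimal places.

start: φ=-53.947280°, λ=-68.816825°, h=1407.886 m
→ ECEF (a=6378388.000, f=1/297.0): X=1359752.9759, Y=-3508708.1222, Z=-5134534.2574
→ Helmert 7p (PV): X=1359248.8376, Y=-3508200.7085, Z=-5134341.6760
→ Helmert 7p (PV): X=1358913.0248, Y=-3508123.2770, Z=-5134311.6886
→ Helmert 7p (PV): X=1358676.6525, Y=-3507609.4251, Z=-5134399.3013

X=1358676.6525 m, Y=-3507609.4251 m, Z=-5134399.3013 m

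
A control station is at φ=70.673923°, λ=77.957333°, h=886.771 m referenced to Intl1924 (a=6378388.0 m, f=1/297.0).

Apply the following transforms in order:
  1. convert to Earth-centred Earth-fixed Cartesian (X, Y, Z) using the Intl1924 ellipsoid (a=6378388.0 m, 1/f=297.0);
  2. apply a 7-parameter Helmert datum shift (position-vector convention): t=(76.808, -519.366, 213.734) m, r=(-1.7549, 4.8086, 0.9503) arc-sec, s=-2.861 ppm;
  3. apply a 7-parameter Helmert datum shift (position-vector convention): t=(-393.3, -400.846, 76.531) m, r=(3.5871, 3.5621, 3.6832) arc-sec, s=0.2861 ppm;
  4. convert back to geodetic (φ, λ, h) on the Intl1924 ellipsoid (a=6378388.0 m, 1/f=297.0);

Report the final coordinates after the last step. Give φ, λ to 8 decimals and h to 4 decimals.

φ=70.68296544°, λ=77.95505767°, h=824.6864 m

start: φ=70.673923°, λ=77.957333°, h=886.771 m
→ ECEF (a=6378388.000, f=1/297.0): X=441801.3209, Y=2070927.4204, Z=5997317.3616
→ Helmert 7p (PV): X=442007.1374, Y=2070455.1900, Z=5997486.0184
→ Helmert 7p (PV): X=441680.5663, Y=2069958.5283, Z=5997592.6388
→ geod (Bowring, a=6378388.000): φ=70.68296544°, λ=77.95505767°, h=824.6864 m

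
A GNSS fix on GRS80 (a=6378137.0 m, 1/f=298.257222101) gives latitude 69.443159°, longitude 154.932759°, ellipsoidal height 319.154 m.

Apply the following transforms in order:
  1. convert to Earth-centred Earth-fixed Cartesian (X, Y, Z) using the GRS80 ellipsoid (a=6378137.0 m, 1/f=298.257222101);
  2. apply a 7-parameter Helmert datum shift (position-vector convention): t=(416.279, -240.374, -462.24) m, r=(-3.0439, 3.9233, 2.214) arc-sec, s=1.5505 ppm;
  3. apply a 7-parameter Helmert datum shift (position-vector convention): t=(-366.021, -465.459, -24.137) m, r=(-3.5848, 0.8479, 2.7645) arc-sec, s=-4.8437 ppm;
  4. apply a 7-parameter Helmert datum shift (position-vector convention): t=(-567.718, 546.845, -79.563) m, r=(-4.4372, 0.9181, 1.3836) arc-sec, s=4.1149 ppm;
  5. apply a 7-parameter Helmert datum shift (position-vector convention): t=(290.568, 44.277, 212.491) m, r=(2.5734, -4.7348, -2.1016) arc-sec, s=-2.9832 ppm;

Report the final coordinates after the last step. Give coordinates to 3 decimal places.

X=-2034946.948 m, Y=951806.191 m, Z=5949413.040 m

start: φ=69.443159°, λ=154.932759°, h=319.154 m
→ ECEF (a=6378137.000, f=1/298.257222101): X=-2034732.3449, Y=951720.0176, Z=5949809.1126
→ Helmert 7p (PV): X=-2034216.2666, Y=951547.0817, Z=5949380.7551
→ Helmert 7p (PV): X=-2034560.7315, Y=951153.1473, Z=5949319.6257
→ Helmert 7p (PV): X=-2035116.7208, Y=951818.2417, Z=5949253.1381
→ Helmert 7p (PV): X=-2034946.9482, Y=951806.1909, Z=5949413.0405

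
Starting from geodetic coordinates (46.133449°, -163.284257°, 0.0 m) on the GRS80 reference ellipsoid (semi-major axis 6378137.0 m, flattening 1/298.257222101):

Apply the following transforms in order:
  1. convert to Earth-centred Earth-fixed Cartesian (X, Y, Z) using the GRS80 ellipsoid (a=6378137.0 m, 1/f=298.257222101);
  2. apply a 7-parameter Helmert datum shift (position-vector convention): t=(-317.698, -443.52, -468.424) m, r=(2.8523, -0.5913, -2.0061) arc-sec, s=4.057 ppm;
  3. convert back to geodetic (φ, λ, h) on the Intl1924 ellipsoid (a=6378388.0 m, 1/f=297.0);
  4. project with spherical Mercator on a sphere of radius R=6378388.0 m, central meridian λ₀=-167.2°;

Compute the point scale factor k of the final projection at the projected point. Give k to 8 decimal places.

1.44290241

start: φ=46.133449°, λ=-163.284257°, h=0.000 m
→ ECEF (a=6378137.000, f=1/298.257222101): X=-4240541.5213, Y=-1273493.5671, Z=4575539.1162
→ Helmert 7p (PV): X=-4240901.9258, Y=-1273964.2830, Z=4575059.4884
→ geod (Bowring, a=6378388.000): φ=46.12816317°, λ=-163.27976501°, h=-216.3176 m
→ into merc (λ₀=-167.2°): φ=46.12816317°, λ−λ₀=3.92023499°
scale k = 1.44290241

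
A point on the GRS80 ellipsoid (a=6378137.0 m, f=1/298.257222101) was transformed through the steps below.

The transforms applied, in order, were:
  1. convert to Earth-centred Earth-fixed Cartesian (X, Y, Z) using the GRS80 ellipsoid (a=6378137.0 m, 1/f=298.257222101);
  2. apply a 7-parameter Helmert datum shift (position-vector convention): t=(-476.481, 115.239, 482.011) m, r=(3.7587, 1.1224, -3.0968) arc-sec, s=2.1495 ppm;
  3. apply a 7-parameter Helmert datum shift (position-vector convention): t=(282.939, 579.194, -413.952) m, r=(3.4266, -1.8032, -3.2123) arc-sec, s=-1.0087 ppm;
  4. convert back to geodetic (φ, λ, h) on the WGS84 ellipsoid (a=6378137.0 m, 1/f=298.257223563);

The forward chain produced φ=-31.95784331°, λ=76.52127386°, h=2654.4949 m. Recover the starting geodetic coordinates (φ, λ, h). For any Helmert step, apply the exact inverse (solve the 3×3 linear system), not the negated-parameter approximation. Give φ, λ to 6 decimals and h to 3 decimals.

start: φ=-31.957843°, λ=76.521274°, h=2654.495 m
→ ECEF (a=6378137.000, f=1/298.257223563): X=1263034.0069, Y=5269533.9335, Z=-3357871.2439
→ Helmert⁻¹: X=1262640.9328, Y=5268923.9403, Z=-3357559.2474
→ Helmert⁻¹: X=1263053.8686, Y=5268755.1451, Z=-3358123.1783
→ geod (Bowring, a=6378137.000): φ=-31.96336200°, λ=76.51915000°, h=2149.2490 m

φ=-31.963362°, λ=76.519150°, h=2149.249 m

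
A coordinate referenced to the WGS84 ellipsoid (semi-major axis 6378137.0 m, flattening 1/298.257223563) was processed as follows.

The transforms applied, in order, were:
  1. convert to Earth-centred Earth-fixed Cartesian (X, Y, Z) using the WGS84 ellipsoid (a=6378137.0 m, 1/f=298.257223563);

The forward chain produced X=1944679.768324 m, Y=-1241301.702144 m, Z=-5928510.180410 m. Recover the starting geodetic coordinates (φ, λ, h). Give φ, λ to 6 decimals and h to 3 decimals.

φ=-68.866218°, λ=-32.550354°, h=2038.613 m

start: X=1944679.7683, Y=-1241301.7021, Z=-5928510.1804 m
→ geod (Bowring, a=6378137.000): φ=-68.86621800°, λ=-32.55035400°, h=2038.6130 m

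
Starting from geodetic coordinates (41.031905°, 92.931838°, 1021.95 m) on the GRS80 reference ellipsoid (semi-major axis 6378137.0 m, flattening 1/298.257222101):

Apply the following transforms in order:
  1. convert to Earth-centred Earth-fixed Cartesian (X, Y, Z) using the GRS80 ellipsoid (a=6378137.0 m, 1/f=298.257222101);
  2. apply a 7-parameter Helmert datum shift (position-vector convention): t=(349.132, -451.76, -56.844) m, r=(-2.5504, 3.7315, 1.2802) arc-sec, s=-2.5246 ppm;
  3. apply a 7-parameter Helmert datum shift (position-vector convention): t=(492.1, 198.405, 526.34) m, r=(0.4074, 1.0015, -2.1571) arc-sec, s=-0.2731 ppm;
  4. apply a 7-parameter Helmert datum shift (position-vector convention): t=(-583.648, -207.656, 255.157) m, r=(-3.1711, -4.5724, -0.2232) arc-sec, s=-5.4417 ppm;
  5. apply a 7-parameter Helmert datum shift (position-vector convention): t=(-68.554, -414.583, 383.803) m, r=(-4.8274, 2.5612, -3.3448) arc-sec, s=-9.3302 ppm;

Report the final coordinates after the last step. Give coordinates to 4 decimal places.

start: φ=41.031905°, λ=92.931838°, h=1021.950 m
→ ECEF (a=6378137.000, f=1/298.257222101): X=-246483.5969, Y=4812728.9477, Z=4165767.5176
→ Helmert 7p (PV): X=-246088.3511, Y=4812315.0160, Z=4165645.1081
→ Helmert 7p (PV): X=-245525.6313, Y=4812506.4526, Z=4166181.0102
→ Helmert 7p (PV): X=-246195.0894, Y=4812336.9243, Z=4166334.0667
→ Helmert 7p (PV): X=-246131.5769, Y=4811978.9411, Z=4166569.4276

X=-246131.5769 m, Y=4811978.9411 m, Z=4166569.4276 m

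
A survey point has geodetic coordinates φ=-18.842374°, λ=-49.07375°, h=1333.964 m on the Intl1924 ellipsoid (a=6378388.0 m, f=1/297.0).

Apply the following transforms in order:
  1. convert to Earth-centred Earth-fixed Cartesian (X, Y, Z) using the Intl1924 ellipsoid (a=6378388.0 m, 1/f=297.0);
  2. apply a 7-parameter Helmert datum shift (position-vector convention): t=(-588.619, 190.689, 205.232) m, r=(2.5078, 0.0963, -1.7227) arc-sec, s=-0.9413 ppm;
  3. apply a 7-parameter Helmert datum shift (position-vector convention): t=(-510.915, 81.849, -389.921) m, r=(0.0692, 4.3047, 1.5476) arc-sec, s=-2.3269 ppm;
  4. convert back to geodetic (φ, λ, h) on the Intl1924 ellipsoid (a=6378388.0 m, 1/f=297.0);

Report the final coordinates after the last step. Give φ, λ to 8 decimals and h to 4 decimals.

φ=-18.84800435°, λ=-49.08014088°, h=496.5714 m

start: φ=-18.842374°, λ=-49.073750°, h=1333.964 m
→ ECEF (a=6378388.000, f=1/297.0): X=3956695.9074, Y=-4563508.2873, Z=-2047300.5498
→ Helmert 7p (PV): X=3956064.4942, Y=-4563321.4571, Z=-2047150.7217
→ Helmert 7p (PV): X=3955535.8888, Y=-4563198.6207, Z=-2047619.9721
→ geod (Bowring, a=6378388.000): φ=-18.84800435°, λ=-49.08014088°, h=496.5714 m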